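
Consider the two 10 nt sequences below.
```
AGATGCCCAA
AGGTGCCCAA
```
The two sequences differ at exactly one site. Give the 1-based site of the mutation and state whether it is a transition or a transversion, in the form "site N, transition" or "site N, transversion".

site 3, transition

The sequences differ only at site 3: A→G (purine→purine), a transition.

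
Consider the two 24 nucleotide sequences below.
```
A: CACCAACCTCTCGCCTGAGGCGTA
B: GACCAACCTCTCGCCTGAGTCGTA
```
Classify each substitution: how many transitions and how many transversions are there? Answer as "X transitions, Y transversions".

Mismatches (1-based):
base 1: C→G (pyrimidine→purine, transversion)
base 20: G→T (purine→pyrimidine, transversion)

0 transitions, 2 transversions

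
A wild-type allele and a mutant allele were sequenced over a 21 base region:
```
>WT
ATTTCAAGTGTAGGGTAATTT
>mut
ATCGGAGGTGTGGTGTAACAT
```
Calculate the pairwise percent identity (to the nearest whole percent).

Mismatches at positions 3, 4, 5, 7, 12, 14, 19, 20 (1-based): 8 of 21.
Identical positions: 13/21 = 61.9% → 62%.

62%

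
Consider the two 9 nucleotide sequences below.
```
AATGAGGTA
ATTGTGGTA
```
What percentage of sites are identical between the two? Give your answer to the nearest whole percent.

2 positions differ (2, 5), so 7 of 9 match: 7/9 = 77.78%.

78%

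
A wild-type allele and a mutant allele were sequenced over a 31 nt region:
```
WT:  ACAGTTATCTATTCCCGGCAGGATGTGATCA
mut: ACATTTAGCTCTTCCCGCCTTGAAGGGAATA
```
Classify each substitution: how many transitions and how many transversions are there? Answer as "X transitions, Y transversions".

1 transition, 9 transversions

Mismatches (1-based):
base 4: G→T (purine→pyrimidine, transversion)
base 8: T→G (pyrimidine→purine, transversion)
base 11: A→C (purine→pyrimidine, transversion)
base 18: G→C (purine→pyrimidine, transversion)
base 20: A→T (purine→pyrimidine, transversion)
base 21: G→T (purine→pyrimidine, transversion)
base 24: T→A (pyrimidine→purine, transversion)
base 26: T→G (pyrimidine→purine, transversion)
base 29: T→A (pyrimidine→purine, transversion)
base 30: C→T (pyrimidine→pyrimidine, transition)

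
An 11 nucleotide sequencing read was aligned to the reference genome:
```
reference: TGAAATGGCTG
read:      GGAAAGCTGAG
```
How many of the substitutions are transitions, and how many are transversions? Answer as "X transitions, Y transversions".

0 transitions, 6 transversions

Transitions (purine↔purine or pyrimidine↔pyrimidine): none.
Transversions (purine↔pyrimidine): 1 T→G, 6 T→G, 7 G→C, 8 G→T, 9 C→G, 10 T→A.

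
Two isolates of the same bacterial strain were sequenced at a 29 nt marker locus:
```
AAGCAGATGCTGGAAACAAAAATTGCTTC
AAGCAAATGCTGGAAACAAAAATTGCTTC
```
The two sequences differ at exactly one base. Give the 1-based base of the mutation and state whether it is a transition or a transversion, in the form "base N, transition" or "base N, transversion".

Base 6 changes G→A. G is a purine and A is a purine, so this is a transition.

base 6, transition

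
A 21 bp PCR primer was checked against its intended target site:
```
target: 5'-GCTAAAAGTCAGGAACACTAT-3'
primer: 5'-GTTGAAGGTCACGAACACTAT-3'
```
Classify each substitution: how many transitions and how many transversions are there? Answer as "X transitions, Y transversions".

Transitions (purine↔purine or pyrimidine↔pyrimidine): 2 C→T, 4 A→G, 7 A→G.
Transversions (purine↔pyrimidine): 12 G→C.

3 transitions, 1 transversion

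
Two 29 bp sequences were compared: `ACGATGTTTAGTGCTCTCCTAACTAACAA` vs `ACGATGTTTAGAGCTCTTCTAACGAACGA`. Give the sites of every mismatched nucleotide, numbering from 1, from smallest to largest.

12, 18, 24, 28

Differences at site 12 (T→A), site 18 (C→T), site 24 (T→G), site 28 (A→G).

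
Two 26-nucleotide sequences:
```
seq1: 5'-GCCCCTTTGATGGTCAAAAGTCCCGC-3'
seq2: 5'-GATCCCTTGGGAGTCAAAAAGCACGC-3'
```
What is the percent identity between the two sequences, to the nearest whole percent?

9 positions differ (2, 3, 6, 10, 11, 12, 20, 21, 23), so 17 of 26 match: 17/26 = 65.38%.

65%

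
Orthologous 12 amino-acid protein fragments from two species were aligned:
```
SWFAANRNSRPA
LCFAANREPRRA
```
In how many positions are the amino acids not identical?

5

Comparing position by position, 5 positions differ: 1 (S/L), 2 (W/C), 8 (N/E), 9 (S/P), 11 (P/R).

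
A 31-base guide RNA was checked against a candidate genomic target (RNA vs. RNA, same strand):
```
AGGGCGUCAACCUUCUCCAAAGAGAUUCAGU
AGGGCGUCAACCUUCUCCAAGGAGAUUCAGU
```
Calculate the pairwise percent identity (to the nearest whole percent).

1 position differs (21), so 30 of 31 match: 30/31 = 96.77%.

97%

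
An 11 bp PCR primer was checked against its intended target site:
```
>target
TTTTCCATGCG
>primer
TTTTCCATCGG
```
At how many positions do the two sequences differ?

The sequences differ at positions 9, 10 (1-based) — 2 in total.

2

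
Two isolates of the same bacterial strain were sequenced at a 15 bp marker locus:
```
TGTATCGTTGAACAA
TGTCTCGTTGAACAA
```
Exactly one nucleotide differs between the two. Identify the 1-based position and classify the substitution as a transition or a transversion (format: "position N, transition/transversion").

position 4, transversion

Position 4 changes A→C. A is a purine and C is a pyrimidine, so this is a transversion.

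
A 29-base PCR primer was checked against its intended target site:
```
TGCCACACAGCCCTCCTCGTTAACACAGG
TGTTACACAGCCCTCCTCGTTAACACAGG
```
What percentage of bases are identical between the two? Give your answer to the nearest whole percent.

Mismatches at positions 3, 4 (1-based): 2 of 29.
Identical positions: 27/29 = 93.1% → 93%.

93%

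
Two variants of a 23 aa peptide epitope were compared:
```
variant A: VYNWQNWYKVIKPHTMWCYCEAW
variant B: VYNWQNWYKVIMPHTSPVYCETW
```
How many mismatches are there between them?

5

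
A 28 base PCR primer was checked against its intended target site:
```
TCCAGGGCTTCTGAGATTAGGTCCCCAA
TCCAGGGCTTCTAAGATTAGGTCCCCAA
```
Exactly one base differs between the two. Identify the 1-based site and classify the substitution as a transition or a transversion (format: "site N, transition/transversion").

The sequences differ only at site 13: G→A (purine→purine), a transition.

site 13, transition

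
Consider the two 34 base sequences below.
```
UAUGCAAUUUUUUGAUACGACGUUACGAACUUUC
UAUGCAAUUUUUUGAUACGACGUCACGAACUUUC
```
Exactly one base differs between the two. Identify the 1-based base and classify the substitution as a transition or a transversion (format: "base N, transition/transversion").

Base 24 changes U→C. U is a pyrimidine and C is a pyrimidine, so this is a transition.

base 24, transition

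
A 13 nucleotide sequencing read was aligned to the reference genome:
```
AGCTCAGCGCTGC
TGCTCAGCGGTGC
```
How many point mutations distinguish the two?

Comparing position by position, 2 bases differ: 1 (A/T), 10 (C/G).

2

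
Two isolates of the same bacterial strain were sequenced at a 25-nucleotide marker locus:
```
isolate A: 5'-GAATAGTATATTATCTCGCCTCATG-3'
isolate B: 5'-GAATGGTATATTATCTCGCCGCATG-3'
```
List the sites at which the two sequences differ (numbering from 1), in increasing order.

5, 21

Scanning 1-based: 5: A/G; 21: T/G.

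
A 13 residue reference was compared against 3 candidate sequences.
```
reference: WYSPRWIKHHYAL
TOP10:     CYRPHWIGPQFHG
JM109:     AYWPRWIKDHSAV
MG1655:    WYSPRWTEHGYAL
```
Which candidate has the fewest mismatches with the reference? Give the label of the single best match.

Hamming distances to reference — TOP10: 9; JM109: 5; MG1655: 3.
Smallest is MG1655 with 3 mismatches.

MG1655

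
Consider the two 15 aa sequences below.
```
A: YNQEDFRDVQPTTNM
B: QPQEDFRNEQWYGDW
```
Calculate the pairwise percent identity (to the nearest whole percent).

40%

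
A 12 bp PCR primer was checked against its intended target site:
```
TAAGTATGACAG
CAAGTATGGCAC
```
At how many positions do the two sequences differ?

3

The sequences differ at positions 1, 9, 12 (1-based) — 3 in total.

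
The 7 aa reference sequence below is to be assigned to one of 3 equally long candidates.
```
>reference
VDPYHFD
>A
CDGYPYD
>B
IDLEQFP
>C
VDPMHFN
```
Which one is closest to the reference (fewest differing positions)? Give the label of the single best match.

A differs at 4 positions; B differs at 5 positions; C differs at 2 positions. The closest is C.

C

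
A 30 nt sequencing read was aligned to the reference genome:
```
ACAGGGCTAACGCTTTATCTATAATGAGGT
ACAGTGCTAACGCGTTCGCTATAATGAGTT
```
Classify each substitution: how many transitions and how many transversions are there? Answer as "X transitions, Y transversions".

Mismatches (1-based):
base 5: G→T (purine→pyrimidine, transversion)
base 14: T→G (pyrimidine→purine, transversion)
base 17: A→C (purine→pyrimidine, transversion)
base 18: T→G (pyrimidine→purine, transversion)
base 29: G→T (purine→pyrimidine, transversion)

0 transitions, 5 transversions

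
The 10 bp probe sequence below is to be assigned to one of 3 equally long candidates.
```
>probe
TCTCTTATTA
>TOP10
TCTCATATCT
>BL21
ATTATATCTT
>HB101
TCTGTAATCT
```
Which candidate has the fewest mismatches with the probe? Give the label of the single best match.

Hamming distances to probe — TOP10: 3; BL21: 7; HB101: 4.
Smallest is TOP10 with 3 mismatches.

TOP10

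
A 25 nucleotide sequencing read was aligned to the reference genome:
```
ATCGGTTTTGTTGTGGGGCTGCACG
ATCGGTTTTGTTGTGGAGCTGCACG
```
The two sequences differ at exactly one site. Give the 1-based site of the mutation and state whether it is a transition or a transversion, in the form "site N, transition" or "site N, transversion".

site 17, transition

Site 17 changes G→A. G is a purine and A is a purine, so this is a transition.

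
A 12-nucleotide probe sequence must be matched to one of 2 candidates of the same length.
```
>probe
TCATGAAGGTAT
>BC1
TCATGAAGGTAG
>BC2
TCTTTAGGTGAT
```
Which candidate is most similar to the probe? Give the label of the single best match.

BC1 differs at 1 position; BC2 differs at 5 positions. The closest is BC1.

BC1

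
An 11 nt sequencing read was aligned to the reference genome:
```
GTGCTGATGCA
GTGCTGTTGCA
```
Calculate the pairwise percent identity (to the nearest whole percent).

91%

1 position differs (7), so 10 of 11 match: 10/11 = 90.91%.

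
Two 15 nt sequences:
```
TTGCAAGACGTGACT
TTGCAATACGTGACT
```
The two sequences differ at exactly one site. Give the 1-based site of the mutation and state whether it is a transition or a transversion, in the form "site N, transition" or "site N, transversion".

Site 7 changes G→T. G is a purine and T is a pyrimidine, so this is a transversion.

site 7, transversion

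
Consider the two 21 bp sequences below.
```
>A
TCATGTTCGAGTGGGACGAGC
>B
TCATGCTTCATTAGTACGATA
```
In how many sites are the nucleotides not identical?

8

Comparing position by position, 8 sites differ: 6 (T/C), 8 (C/T), 9 (G/C), 11 (G/T), 13 (G/A), 15 (G/T), 20 (G/T), 21 (C/A).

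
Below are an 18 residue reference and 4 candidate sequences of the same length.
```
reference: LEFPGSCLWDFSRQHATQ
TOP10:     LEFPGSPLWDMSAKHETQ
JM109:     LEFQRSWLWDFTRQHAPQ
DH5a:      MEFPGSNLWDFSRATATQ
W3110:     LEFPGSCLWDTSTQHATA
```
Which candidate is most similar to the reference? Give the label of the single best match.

W3110

Hamming distances to reference — TOP10: 5; JM109: 5; DH5a: 4; W3110: 3.
Smallest is W3110 with 3 mismatches.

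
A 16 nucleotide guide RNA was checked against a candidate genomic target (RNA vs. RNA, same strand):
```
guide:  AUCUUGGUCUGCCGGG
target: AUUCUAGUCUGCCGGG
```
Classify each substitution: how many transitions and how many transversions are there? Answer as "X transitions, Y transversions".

Transitions (purine↔purine or pyrimidine↔pyrimidine): 3 C→U, 4 U→C, 6 G→A.
Transversions (purine↔pyrimidine): none.

3 transitions, 0 transversions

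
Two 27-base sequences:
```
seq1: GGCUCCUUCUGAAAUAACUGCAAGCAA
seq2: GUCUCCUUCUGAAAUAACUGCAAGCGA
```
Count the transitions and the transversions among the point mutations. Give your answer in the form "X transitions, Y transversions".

1 transition, 1 transversion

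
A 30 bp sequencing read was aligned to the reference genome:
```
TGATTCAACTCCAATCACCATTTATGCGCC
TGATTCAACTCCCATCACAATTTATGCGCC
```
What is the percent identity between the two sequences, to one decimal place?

93.3%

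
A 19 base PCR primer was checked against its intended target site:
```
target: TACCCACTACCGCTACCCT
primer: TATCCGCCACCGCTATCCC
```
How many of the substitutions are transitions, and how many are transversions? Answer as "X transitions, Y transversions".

5 transitions, 0 transversions

Mismatches (1-based):
base 3: C→T (pyrimidine→pyrimidine, transition)
base 6: A→G (purine→purine, transition)
base 8: T→C (pyrimidine→pyrimidine, transition)
base 16: C→T (pyrimidine→pyrimidine, transition)
base 19: T→C (pyrimidine→pyrimidine, transition)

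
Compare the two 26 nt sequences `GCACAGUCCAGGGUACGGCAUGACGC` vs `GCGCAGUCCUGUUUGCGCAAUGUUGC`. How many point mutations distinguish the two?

Comparing position by position, 9 bases differ: 3 (A/G), 10 (A/U), 12 (G/U), 13 (G/U), 15 (A/G), 18 (G/C), 19 (C/A), 23 (A/U), 24 (C/U).

9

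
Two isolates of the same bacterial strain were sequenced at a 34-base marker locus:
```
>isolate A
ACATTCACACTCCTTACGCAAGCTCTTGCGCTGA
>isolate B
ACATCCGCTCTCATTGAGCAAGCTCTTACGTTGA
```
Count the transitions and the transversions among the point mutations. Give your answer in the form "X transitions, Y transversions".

Mismatches (1-based):
base 5: T→C (pyrimidine→pyrimidine, transition)
base 7: A→G (purine→purine, transition)
base 9: A→T (purine→pyrimidine, transversion)
base 13: C→A (pyrimidine→purine, transversion)
base 16: A→G (purine→purine, transition)
base 17: C→A (pyrimidine→purine, transversion)
base 28: G→A (purine→purine, transition)
base 31: C→T (pyrimidine→pyrimidine, transition)

5 transitions, 3 transversions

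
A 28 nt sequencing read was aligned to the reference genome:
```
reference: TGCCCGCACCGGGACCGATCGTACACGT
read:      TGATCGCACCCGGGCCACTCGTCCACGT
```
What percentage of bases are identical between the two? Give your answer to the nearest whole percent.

75%

Mismatches at positions 3, 4, 11, 14, 17, 18, 23 (1-based): 7 of 28.
Identical positions: 21/28 = 75% → 75%.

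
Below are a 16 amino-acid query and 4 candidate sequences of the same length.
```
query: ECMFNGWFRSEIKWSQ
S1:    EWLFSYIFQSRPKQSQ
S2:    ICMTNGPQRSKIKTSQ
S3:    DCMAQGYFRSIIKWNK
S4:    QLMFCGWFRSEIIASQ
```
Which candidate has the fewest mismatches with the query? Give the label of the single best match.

S1 differs at 9 residues; S2 differs at 6 residues; S3 differs at 7 residues; S4 differs at 5 residues. The closest is S4.

S4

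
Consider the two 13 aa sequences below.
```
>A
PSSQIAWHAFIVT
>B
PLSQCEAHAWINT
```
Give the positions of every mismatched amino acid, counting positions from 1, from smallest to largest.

2, 5, 6, 7, 10, 12

Differences at position 2 (S→L), position 5 (I→C), position 6 (A→E), position 7 (W→A), position 10 (F→W), position 12 (V→N).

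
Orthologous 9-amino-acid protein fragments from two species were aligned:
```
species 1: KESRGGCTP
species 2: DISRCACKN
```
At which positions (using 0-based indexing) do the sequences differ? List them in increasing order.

0, 1, 4, 5, 7, 8

Differences at position 0 (K→D), position 1 (E→I), position 4 (G→C), position 5 (G→A), position 7 (T→K), position 8 (P→N).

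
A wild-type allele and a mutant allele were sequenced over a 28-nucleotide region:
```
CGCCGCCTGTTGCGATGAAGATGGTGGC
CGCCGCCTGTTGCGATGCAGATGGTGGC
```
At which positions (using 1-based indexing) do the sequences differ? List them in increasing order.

18

Differences at position 18 (A→C).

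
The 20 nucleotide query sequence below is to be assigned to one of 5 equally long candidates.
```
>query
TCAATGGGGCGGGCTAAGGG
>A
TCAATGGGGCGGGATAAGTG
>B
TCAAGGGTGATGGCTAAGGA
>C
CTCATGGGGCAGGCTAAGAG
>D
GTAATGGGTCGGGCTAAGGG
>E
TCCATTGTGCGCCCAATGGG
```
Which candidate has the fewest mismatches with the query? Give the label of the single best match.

A

Hamming distances to query — A: 2; B: 5; C: 5; D: 3; E: 7.
Smallest is A with 2 mismatches.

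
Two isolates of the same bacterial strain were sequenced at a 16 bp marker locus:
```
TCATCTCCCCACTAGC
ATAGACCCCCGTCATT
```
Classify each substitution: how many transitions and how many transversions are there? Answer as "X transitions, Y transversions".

Mismatches (1-based):
position 1: T→A (pyrimidine→purine, transversion)
position 2: C→T (pyrimidine→pyrimidine, transition)
position 4: T→G (pyrimidine→purine, transversion)
position 5: C→A (pyrimidine→purine, transversion)
position 6: T→C (pyrimidine→pyrimidine, transition)
position 11: A→G (purine→purine, transition)
position 12: C→T (pyrimidine→pyrimidine, transition)
position 13: T→C (pyrimidine→pyrimidine, transition)
position 15: G→T (purine→pyrimidine, transversion)
position 16: C→T (pyrimidine→pyrimidine, transition)

6 transitions, 4 transversions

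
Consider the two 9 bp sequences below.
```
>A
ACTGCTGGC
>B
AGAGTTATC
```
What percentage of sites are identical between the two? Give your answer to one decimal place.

44.4%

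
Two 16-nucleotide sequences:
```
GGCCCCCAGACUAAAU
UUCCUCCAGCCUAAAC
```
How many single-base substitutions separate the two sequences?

5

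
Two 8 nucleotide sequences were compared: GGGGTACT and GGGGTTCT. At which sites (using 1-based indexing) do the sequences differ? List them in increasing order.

6

Differences at site 6 (A→T).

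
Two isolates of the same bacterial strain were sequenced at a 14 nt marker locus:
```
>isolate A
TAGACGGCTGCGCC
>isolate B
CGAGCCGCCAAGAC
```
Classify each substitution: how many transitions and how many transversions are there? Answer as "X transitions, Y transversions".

Transitions (purine↔purine or pyrimidine↔pyrimidine): 1 T→C, 2 A→G, 3 G→A, 4 A→G, 9 T→C, 10 G→A.
Transversions (purine↔pyrimidine): 6 G→C, 11 C→A, 13 C→A.

6 transitions, 3 transversions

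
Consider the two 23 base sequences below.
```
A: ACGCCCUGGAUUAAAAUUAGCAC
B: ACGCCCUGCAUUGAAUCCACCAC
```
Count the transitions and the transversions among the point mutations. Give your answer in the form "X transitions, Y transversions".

3 transitions, 3 transversions

Transitions (purine↔purine or pyrimidine↔pyrimidine): 13 A→G, 17 U→C, 18 U→C.
Transversions (purine↔pyrimidine): 9 G→C, 16 A→U, 20 G→C.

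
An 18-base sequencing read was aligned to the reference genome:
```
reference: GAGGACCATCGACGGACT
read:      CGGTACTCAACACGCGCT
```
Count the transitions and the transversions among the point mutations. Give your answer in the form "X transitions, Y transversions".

Mismatches (1-based):
position 1: G→C (purine→pyrimidine, transversion)
position 2: A→G (purine→purine, transition)
position 4: G→T (purine→pyrimidine, transversion)
position 7: C→T (pyrimidine→pyrimidine, transition)
position 8: A→C (purine→pyrimidine, transversion)
position 9: T→A (pyrimidine→purine, transversion)
position 10: C→A (pyrimidine→purine, transversion)
position 11: G→C (purine→pyrimidine, transversion)
position 15: G→C (purine→pyrimidine, transversion)
position 16: A→G (purine→purine, transition)

3 transitions, 7 transversions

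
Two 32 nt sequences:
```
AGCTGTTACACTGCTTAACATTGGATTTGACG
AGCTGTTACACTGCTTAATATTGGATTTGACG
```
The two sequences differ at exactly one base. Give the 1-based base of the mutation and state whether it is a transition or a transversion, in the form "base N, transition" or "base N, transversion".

Base 19 changes C→T. C is a pyrimidine and T is a pyrimidine, so this is a transition.

base 19, transition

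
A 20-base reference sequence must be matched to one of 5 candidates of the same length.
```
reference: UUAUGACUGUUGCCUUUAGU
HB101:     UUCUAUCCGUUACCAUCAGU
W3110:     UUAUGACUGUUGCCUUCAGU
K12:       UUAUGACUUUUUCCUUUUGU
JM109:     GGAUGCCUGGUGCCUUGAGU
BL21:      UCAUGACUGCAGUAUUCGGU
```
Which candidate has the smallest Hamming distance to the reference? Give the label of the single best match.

HB101 differs at 7 sites; W3110 differs at 1 site; K12 differs at 3 sites; JM109 differs at 5 sites; BL21 differs at 7 sites. The closest is W3110.

W3110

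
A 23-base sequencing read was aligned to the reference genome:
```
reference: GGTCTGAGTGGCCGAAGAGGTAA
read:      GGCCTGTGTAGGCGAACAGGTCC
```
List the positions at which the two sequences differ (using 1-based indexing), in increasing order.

3, 7, 10, 12, 17, 22, 23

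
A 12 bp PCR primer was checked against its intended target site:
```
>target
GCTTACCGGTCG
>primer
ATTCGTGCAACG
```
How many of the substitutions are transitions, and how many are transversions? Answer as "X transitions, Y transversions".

Transitions (purine↔purine or pyrimidine↔pyrimidine): 1 G→A, 2 C→T, 4 T→C, 5 A→G, 6 C→T, 9 G→A.
Transversions (purine↔pyrimidine): 7 C→G, 8 G→C, 10 T→A.

6 transitions, 3 transversions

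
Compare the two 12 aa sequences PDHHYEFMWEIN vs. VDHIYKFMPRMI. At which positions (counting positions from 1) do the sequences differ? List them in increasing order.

1, 4, 6, 9, 10, 11, 12

Differences at position 1 (P→V), position 4 (H→I), position 6 (E→K), position 9 (W→P), position 10 (E→R), position 11 (I→M), position 12 (N→I).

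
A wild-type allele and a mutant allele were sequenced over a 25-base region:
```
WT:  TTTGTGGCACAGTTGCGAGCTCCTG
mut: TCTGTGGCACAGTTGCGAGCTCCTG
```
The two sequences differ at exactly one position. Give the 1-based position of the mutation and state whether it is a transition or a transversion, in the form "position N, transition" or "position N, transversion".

The sequences differ only at position 2: T→C (pyrimidine→pyrimidine), a transition.

position 2, transition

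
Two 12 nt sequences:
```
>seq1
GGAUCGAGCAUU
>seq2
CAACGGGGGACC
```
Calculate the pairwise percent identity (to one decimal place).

8 positions differ (1, 2, 4, 5, 7, 9, 11, 12), so 4 of 12 match: 4/12 = 33.33%.

33.3%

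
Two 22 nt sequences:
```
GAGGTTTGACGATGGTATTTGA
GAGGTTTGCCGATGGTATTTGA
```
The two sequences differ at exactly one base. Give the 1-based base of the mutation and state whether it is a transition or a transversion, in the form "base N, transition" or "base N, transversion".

The sequences differ only at base 9: A→C (purine→pyrimidine), a transversion.

base 9, transversion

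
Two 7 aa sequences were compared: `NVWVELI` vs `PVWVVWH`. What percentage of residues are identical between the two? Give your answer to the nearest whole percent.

43%

4 positions differ (1, 5, 6, 7), so 3 of 7 match: 3/7 = 42.86%.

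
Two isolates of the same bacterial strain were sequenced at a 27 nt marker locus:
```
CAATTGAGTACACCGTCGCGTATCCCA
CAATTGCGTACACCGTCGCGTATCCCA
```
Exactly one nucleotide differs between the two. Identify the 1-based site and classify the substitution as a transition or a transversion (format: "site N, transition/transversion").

The sequences differ only at site 7: A→C (purine→pyrimidine), a transversion.

site 7, transversion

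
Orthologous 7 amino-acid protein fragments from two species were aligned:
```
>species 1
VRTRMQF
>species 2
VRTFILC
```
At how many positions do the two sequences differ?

The sequences differ at positions 4, 5, 6, 7 (1-based) — 4 in total.

4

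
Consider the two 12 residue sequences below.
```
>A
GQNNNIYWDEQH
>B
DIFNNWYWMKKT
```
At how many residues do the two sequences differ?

Comparing position by position, 8 residues differ: 1 (G/D), 2 (Q/I), 3 (N/F), 6 (I/W), 9 (D/M), 10 (E/K), 11 (Q/K), 12 (H/T).

8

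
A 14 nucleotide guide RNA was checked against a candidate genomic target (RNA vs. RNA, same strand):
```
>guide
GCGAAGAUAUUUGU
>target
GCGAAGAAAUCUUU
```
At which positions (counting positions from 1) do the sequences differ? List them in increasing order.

Differences at position 8 (U→A), position 11 (U→C), position 13 (G→U).

8, 11, 13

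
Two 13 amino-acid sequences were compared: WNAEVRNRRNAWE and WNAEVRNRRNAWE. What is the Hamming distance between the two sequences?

The two sequences are identical at every position.

0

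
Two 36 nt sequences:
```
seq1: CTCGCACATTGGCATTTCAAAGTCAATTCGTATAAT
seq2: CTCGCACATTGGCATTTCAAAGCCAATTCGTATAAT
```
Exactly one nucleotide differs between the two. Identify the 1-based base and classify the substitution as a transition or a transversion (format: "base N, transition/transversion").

The sequences differ only at base 23: T→C (pyrimidine→pyrimidine), a transition.

base 23, transition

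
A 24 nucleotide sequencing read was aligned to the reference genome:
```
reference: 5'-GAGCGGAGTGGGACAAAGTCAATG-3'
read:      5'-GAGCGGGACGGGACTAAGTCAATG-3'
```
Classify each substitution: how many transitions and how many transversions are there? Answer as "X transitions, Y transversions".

3 transitions, 1 transversion

Mismatches (1-based):
base 7: A→G (purine→purine, transition)
base 8: G→A (purine→purine, transition)
base 9: T→C (pyrimidine→pyrimidine, transition)
base 15: A→T (purine→pyrimidine, transversion)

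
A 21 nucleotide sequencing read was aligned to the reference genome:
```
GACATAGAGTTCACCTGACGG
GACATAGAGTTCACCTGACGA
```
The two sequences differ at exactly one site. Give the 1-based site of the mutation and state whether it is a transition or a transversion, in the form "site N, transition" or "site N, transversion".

site 21, transition

Site 21 changes G→A. G is a purine and A is a purine, so this is a transition.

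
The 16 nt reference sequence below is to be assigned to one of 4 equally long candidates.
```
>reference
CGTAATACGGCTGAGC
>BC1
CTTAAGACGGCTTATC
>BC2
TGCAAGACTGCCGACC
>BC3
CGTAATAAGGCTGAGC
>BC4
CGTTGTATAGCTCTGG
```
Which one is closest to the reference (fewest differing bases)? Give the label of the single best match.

BC3

Hamming distances to reference — BC1: 4; BC2: 6; BC3: 1; BC4: 7.
Smallest is BC3 with 1 mismatch.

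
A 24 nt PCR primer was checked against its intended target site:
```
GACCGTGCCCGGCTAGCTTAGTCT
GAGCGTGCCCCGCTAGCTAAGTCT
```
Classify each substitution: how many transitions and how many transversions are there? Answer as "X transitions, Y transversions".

Transitions (purine↔purine or pyrimidine↔pyrimidine): none.
Transversions (purine↔pyrimidine): 3 C→G, 11 G→C, 19 T→A.

0 transitions, 3 transversions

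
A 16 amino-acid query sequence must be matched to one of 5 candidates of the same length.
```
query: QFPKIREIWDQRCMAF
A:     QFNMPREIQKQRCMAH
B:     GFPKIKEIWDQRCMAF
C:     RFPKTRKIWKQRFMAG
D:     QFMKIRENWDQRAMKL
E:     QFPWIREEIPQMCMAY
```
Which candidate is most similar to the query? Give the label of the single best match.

A differs at 6 positions; B differs at 2 positions; C differs at 6 positions; D differs at 5 positions; E differs at 6 positions. The closest is B.

B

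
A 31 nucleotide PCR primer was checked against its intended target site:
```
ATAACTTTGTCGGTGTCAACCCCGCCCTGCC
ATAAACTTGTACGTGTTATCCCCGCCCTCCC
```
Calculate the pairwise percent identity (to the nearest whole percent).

Mismatches at positions 5, 6, 11, 12, 17, 19, 29 (1-based): 7 of 31.
Identical positions: 24/31 = 77.42% → 77%.

77%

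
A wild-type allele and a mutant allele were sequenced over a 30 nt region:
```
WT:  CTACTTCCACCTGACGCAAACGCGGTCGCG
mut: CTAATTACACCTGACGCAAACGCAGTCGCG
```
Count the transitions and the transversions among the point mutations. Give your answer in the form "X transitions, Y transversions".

Transitions (purine↔purine or pyrimidine↔pyrimidine): 24 G→A.
Transversions (purine↔pyrimidine): 4 C→A, 7 C→A.

1 transition, 2 transversions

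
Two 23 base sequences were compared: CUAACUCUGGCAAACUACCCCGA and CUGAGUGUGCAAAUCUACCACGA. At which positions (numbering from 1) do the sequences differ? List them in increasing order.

3, 5, 7, 10, 11, 14, 20

Differences at position 3 (A→G), position 5 (C→G), position 7 (C→G), position 10 (G→C), position 11 (C→A), position 14 (A→U), position 20 (C→A).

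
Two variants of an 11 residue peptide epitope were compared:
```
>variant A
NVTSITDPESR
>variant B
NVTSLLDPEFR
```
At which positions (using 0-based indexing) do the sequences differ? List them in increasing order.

4, 5, 9

Scanning 0-based: 4: I/L; 5: T/L; 9: S/F.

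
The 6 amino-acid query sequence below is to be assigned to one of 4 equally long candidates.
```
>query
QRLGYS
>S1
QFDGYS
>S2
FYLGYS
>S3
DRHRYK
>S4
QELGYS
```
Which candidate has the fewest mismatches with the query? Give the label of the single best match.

Hamming distances to query — S1: 2; S2: 2; S3: 4; S4: 1.
Smallest is S4 with 1 mismatch.

S4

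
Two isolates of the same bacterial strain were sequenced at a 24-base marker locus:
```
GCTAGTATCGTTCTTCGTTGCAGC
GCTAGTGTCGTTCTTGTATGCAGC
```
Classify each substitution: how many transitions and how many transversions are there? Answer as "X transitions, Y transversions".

Mismatches (1-based):
position 7: A→G (purine→purine, transition)
position 16: C→G (pyrimidine→purine, transversion)
position 17: G→T (purine→pyrimidine, transversion)
position 18: T→A (pyrimidine→purine, transversion)

1 transition, 3 transversions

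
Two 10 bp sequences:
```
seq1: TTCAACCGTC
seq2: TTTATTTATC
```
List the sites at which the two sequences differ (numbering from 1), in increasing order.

Scanning 1-based: 3: C/T; 5: A/T; 6: C/T; 7: C/T; 8: G/A.

3, 5, 6, 7, 8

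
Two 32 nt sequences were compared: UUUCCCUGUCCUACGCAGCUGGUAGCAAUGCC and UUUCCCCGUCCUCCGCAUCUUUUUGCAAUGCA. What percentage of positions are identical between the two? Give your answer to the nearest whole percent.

7 positions differ (7, 13, 18, 21, 22, 24, 32), so 25 of 32 match: 25/32 = 78.12%.

78%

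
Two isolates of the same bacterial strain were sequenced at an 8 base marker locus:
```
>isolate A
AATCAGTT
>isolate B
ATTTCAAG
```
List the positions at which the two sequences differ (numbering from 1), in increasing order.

2, 4, 5, 6, 7, 8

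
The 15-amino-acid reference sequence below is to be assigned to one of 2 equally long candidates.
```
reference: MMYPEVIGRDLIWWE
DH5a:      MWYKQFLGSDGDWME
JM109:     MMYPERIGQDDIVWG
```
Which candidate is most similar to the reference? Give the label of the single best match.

JM109

Hamming distances to reference — DH5a: 9; JM109: 5.
Smallest is JM109 with 5 mismatches.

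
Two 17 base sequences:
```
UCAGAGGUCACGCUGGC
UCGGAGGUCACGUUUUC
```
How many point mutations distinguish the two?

Comparing position by position, 4 bases differ: 3 (A/G), 13 (C/U), 15 (G/U), 16 (G/U).

4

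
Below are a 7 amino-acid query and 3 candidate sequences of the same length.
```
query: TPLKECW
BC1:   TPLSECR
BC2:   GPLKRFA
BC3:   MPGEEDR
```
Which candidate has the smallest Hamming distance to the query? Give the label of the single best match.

BC1 differs at 2 residues; BC2 differs at 4 residues; BC3 differs at 5 residues. The closest is BC1.

BC1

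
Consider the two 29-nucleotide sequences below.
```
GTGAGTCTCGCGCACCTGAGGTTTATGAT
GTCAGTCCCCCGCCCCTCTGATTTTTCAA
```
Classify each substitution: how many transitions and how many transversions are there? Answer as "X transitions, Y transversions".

Mismatches (1-based):
base 3: G→C (purine→pyrimidine, transversion)
base 8: T→C (pyrimidine→pyrimidine, transition)
base 10: G→C (purine→pyrimidine, transversion)
base 14: A→C (purine→pyrimidine, transversion)
base 18: G→C (purine→pyrimidine, transversion)
base 19: A→T (purine→pyrimidine, transversion)
base 21: G→A (purine→purine, transition)
base 25: A→T (purine→pyrimidine, transversion)
base 27: G→C (purine→pyrimidine, transversion)
base 29: T→A (pyrimidine→purine, transversion)

2 transitions, 8 transversions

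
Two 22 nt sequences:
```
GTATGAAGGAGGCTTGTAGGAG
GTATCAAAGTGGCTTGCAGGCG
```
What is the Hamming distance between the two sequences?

5

Comparing position by position, 5 positions differ: 5 (G/C), 8 (G/A), 10 (A/T), 17 (T/C), 21 (A/C).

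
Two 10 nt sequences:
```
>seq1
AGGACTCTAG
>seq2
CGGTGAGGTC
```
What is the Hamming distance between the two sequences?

8

Comparing position by position, 8 bases differ: 1 (A/C), 4 (A/T), 5 (C/G), 6 (T/A), 7 (C/G), 8 (T/G), 9 (A/T), 10 (G/C).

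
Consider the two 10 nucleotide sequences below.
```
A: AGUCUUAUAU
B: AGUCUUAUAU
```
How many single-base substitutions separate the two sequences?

No positions differ; the sequences are identical.

0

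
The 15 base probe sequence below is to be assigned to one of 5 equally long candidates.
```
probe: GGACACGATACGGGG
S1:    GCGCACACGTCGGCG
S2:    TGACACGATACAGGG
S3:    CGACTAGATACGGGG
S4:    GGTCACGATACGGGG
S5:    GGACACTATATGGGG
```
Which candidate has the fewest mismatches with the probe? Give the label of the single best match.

S1 differs at 7 positions; S2 differs at 2 positions; S3 differs at 3 positions; S4 differs at 1 position; S5 differs at 2 positions. The closest is S4.

S4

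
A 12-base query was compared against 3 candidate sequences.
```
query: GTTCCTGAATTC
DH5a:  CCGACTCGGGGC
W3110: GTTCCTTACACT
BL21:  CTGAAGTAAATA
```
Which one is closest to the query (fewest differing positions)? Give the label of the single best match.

W3110

DH5a differs at 9 positions; W3110 differs at 5 positions; BL21 differs at 8 positions. The closest is W3110.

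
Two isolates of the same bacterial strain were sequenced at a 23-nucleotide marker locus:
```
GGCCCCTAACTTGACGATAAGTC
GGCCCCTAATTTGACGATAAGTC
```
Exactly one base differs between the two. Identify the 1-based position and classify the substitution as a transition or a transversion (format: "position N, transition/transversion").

The sequences differ only at position 10: C→T (pyrimidine→pyrimidine), a transition.

position 10, transition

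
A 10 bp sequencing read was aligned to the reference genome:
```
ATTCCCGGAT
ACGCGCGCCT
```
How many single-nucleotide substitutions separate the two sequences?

Comparing position by position, 5 bases differ: 2 (T/C), 3 (T/G), 5 (C/G), 8 (G/C), 9 (A/C).

5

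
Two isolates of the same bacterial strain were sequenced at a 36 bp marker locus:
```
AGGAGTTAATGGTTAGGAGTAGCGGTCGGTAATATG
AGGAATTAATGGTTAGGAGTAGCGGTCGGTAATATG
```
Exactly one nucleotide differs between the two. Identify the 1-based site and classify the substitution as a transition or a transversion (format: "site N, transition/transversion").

site 5, transition

Site 5 changes G→A. G is a purine and A is a purine, so this is a transition.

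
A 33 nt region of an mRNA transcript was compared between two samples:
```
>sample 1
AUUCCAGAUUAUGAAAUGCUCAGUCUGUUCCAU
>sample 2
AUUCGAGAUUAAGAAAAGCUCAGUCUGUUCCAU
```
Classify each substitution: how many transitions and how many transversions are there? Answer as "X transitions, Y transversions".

0 transitions, 3 transversions

Mismatches (1-based):
site 5: C→G (pyrimidine→purine, transversion)
site 12: U→A (pyrimidine→purine, transversion)
site 17: U→A (pyrimidine→purine, transversion)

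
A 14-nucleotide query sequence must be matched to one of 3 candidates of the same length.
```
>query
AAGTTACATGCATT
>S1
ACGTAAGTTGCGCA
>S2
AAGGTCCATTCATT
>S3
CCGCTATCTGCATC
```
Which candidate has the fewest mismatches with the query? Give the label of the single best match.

S1 differs at 7 positions; S2 differs at 3 positions; S3 differs at 6 positions. The closest is S2.

S2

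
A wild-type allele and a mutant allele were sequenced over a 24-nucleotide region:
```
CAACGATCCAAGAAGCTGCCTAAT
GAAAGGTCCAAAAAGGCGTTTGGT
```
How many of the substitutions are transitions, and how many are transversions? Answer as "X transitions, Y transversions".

Transitions (purine↔purine or pyrimidine↔pyrimidine): 6 A→G, 12 G→A, 17 T→C, 19 C→T, 20 C→T, 22 A→G, 23 A→G.
Transversions (purine↔pyrimidine): 1 C→G, 4 C→A, 16 C→G.

7 transitions, 3 transversions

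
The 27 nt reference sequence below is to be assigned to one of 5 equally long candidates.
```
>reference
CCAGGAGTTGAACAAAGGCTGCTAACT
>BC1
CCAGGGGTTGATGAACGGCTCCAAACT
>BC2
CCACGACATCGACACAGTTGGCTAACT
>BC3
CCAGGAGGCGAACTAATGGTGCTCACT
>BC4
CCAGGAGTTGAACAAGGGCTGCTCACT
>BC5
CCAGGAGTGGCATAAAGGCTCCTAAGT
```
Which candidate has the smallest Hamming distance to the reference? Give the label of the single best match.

Hamming distances to reference — BC1: 6; BC2: 9; BC3: 6; BC4: 2; BC5: 5.
Smallest is BC4 with 2 mismatches.

BC4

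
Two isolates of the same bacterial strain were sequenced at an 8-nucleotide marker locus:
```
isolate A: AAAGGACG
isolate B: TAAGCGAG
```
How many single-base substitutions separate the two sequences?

4

Comparing position by position, 4 sites differ: 1 (A/T), 5 (G/C), 6 (A/G), 7 (C/A).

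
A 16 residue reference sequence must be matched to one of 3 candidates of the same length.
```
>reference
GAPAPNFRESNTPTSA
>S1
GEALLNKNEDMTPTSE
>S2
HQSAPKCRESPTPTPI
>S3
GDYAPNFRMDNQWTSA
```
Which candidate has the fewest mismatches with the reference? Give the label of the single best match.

S3

Hamming distances to reference — S1: 9; S2: 8; S3: 6.
Smallest is S3 with 6 mismatches.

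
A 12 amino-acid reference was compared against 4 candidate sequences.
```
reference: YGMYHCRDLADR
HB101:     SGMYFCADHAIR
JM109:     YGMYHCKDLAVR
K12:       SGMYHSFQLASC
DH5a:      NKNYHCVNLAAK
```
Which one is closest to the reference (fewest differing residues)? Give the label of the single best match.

HB101 differs at 5 residues; JM109 differs at 2 residues; K12 differs at 6 residues; DH5a differs at 7 residues. The closest is JM109.

JM109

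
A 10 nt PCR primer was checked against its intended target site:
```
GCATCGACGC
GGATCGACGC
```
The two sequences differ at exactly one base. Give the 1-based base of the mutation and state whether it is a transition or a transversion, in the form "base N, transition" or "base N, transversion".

Base 2 changes C→G. C is a pyrimidine and G is a purine, so this is a transversion.

base 2, transversion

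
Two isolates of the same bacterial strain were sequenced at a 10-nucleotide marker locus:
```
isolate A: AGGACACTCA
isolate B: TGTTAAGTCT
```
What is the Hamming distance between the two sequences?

The sequences differ at positions 1, 3, 4, 5, 7, 10 (1-based) — 6 in total.

6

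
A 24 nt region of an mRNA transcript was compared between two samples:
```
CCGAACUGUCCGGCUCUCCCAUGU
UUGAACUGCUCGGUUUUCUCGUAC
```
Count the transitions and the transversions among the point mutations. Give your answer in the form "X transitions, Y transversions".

10 transitions, 0 transversions

Transitions (purine↔purine or pyrimidine↔pyrimidine): 1 C→U, 2 C→U, 9 U→C, 10 C→U, 14 C→U, 16 C→U, 19 C→U, 21 A→G, 23 G→A, 24 U→C.
Transversions (purine↔pyrimidine): none.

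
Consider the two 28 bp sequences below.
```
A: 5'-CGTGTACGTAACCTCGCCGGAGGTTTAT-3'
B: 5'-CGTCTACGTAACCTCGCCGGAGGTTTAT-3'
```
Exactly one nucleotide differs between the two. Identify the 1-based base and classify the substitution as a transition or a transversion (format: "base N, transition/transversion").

base 4, transversion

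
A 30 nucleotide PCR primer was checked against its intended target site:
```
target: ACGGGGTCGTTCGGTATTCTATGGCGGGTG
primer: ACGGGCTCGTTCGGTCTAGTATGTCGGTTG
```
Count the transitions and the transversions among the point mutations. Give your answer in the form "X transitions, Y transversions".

0 transitions, 6 transversions

Transitions (purine↔purine or pyrimidine↔pyrimidine): none.
Transversions (purine↔pyrimidine): 6 G→C, 16 A→C, 18 T→A, 19 C→G, 24 G→T, 28 G→T.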